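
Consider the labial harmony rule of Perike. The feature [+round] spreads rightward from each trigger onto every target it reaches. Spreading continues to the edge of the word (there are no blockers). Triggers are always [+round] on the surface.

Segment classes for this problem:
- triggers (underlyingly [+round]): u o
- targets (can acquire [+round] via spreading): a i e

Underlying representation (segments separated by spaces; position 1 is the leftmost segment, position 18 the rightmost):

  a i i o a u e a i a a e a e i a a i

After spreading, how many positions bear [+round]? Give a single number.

From /o/ at 4 rightward: 5 /a/ → [+round]; 6 /u/ is itself a trigger — this domain ends here.
From /u/ at 6 rightward: 7 /e/ → [+round]; 8 /a/ → [+round]; 9 /i/ → [+round]; 10 /a/ → [+round]; 11 /a/ → [+round]; 12 /e/ → [+round]; 13 /a/ → [+round]; 14 /e/ → [+round]; 15 /i/ → [+round]; 16 /a/ → [+round]; 17 /a/ → [+round]; 18 /i/ → [+round]; word edge.
Targets with no active source: positions 1 2 3 stay [-round].
[+round] positions on the surface: 4 5 6 7 8 9 10 11 12 13 14 15 16 17 18.

15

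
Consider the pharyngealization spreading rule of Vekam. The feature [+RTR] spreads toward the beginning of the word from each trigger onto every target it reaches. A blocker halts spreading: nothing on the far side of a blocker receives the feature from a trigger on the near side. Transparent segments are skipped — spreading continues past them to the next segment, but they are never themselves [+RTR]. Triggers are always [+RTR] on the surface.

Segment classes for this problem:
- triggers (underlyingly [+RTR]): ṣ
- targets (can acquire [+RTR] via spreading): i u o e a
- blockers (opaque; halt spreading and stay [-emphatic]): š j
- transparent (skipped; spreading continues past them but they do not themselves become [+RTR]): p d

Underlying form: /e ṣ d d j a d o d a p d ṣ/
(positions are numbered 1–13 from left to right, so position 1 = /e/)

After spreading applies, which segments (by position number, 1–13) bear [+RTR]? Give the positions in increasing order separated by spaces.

From /ṣ/ at 2 leftward: 1 /e/ → [+RTR]; word edge.
From /ṣ/ at 13 leftward: 12 /d/ transparent; 11 /p/ transparent; 10 /a/ → [+RTR]; 9 /d/ transparent; 8 /o/ → [+RTR]; 7 /d/ transparent; 6 /a/ → [+RTR]; 5 /j/ blocks.

1 2 6 8 10 13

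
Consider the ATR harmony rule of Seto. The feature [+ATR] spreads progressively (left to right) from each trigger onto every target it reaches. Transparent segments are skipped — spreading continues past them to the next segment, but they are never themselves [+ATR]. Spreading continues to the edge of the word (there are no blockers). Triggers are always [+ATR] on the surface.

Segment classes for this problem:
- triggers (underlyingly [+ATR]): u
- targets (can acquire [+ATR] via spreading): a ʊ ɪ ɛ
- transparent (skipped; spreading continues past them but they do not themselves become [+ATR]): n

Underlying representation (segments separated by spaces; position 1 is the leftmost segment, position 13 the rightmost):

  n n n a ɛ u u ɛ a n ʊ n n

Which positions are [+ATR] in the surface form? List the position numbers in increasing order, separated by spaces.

From /u/ at 6 rightward: 7 /u/ is itself a trigger — this domain ends here.
From /u/ at 7 rightward: 8 /ɛ/ → [+ATR]; 9 /a/ → [+ATR]; 10 /n/ transparent; 11 /ʊ/ → [+ATR]; 12 /n/ transparent; 13 /n/ transparent; word edge.
Targets with no active source: positions 4 5 stay [-ATR].

6 7 8 9 11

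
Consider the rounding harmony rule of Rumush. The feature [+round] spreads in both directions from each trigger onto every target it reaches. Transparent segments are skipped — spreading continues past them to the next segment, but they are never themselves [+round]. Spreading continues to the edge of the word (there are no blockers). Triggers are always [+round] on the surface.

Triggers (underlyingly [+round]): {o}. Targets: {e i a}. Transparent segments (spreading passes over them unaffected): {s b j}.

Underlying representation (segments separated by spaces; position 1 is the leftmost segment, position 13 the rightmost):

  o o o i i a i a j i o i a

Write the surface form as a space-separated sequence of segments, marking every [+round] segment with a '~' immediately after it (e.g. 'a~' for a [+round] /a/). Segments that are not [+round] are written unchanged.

From /o/ at 1 rightward: 2 /o/ is itself a trigger — this domain ends here.
From /o/ at 1 leftward: word edge.
From /o/ at 2 rightward: 3 /o/ is itself a trigger — this domain ends here.
From /o/ at 2 leftward: 1 /o/ is itself a trigger — this domain ends here.
From /o/ at 3 rightward: 4 /i/ → [+round]; 5 /i/ → [+round]; 6 /a/ → [+round]; 7 /i/ → [+round]; 8 /a/ → [+round]; 9 /j/ transparent; 10 /i/ → [+round]; 11 /o/ is itself a trigger — this domain ends here.
From /o/ at 3 leftward: 2 /o/ is itself a trigger — this domain ends here.
From /o/ at 11 rightward: 12 /i/ → [+round]; 13 /a/ → [+round]; word edge.
From /o/ at 11 leftward: 10 /i/ → [+round]; 9 /j/ transparent; 8 /a/ → [+round]; 7 /i/ → [+round]; 6 /a/ → [+round]; 5 /i/ → [+round]; 4 /i/ → [+round]; 3 /o/ is itself a trigger — this domain ends here.
[+round] positions on the surface: 1 2 3 4 5 6 7 8 10 11 12 13.

o~ o~ o~ i~ i~ a~ i~ a~ j i~ o~ i~ a~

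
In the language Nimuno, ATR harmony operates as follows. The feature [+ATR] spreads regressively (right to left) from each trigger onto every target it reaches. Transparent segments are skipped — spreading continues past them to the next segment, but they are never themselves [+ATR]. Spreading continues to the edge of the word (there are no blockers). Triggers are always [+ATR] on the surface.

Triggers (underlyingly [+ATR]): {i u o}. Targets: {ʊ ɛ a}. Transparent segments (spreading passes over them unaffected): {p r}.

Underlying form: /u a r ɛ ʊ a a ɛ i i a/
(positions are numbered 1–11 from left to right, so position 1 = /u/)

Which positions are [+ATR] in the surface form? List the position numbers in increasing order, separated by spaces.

From /u/ at 1 leftward: word edge.
From /i/ at 9 leftward: 8 /ɛ/ → [+ATR]; 7 /a/ → [+ATR]; 6 /a/ → [+ATR]; 5 /ʊ/ → [+ATR]; 4 /ɛ/ → [+ATR]; 3 /r/ transparent; 2 /a/ → [+ATR]; 1 /u/ is itself a trigger — this domain ends here.
From /i/ at 10 leftward: 9 /i/ is itself a trigger — this domain ends here.
Target with no active source: position 11 stays [-ATR].

1 2 4 5 6 7 8 9 10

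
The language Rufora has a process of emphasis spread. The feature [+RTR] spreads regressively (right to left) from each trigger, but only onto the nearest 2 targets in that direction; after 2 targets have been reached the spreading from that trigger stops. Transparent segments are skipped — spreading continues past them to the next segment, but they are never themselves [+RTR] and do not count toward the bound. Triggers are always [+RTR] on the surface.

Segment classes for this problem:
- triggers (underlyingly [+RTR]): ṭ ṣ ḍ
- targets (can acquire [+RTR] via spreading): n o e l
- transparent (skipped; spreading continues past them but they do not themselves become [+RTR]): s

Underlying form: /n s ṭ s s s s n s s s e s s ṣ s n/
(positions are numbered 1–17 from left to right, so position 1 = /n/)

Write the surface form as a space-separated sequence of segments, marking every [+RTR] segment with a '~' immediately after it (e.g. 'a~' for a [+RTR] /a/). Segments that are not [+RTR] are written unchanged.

From /ṭ/ at 3 leftward: 2 /s/ transparent; 1 /n/ → [+RTR]; word edge.
From /ṣ/ at 15 leftward: 14 /s/ transparent; 13 /s/ transparent; 12 /e/ → [+RTR]; 11 /s/ transparent; 10 /s/ transparent; 9 /s/ transparent; 8 /n/ → [+RTR]; bound reached.
Target with no active source: position 17 stays [-emphatic].
[+RTR] positions on the surface: 1 3 8 12 15.

n~ s ṭ~ s s s s n~ s s s e~ s s ṣ~ s n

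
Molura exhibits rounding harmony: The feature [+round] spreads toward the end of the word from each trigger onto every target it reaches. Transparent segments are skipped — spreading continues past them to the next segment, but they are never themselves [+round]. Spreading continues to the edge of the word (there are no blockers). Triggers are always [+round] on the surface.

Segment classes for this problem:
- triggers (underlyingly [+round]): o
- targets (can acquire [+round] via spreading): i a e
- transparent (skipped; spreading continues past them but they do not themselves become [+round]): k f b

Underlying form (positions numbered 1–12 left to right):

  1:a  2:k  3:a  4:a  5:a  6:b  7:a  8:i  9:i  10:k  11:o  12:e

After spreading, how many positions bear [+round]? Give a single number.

2

From /o/ at 11 rightward: 12 /e/ → [+round]; word edge.
Targets with no active source: positions 1 3 4 5 7 8 9 stay [-round].
[+round] positions on the surface: 11 12.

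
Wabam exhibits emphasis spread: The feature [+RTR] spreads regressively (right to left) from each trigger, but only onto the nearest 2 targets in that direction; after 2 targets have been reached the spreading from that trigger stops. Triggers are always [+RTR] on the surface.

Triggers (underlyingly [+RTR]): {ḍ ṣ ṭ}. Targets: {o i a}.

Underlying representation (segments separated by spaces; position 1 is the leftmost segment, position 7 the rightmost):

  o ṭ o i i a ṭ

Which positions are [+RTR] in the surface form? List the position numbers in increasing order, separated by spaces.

From /ṭ/ at 2 leftward: 1 /o/ → [+RTR]; word edge.
From /ṭ/ at 7 leftward: 6 /a/ → [+RTR]; 5 /i/ → [+RTR]; bound reached.
Targets with no active source: positions 3 4 stay [-emphatic].

1 2 5 6 7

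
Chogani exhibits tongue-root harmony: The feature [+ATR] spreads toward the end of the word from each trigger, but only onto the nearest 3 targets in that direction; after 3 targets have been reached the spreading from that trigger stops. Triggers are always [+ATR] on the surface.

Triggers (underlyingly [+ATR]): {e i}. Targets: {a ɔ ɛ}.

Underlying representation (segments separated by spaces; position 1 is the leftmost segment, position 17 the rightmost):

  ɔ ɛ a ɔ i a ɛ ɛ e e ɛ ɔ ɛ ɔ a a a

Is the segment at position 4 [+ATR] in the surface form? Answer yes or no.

no

From /i/ at 5 rightward: 6 /a/ → [+ATR]; 7 /ɛ/ → [+ATR]; 8 /ɛ/ → [+ATR]; bound reached.
From /e/ at 9 rightward: 10 /e/ is itself a trigger — this domain ends here.
From /e/ at 10 rightward: 11 /ɛ/ → [+ATR]; 12 /ɔ/ → [+ATR]; 13 /ɛ/ → [+ATR]; bound reached.
Targets with no active source: positions 1 2 3 4 14 15 16 17 stay [-ATR].
[+ATR] positions on the surface: 5 6 7 8 9 10 11 12 13.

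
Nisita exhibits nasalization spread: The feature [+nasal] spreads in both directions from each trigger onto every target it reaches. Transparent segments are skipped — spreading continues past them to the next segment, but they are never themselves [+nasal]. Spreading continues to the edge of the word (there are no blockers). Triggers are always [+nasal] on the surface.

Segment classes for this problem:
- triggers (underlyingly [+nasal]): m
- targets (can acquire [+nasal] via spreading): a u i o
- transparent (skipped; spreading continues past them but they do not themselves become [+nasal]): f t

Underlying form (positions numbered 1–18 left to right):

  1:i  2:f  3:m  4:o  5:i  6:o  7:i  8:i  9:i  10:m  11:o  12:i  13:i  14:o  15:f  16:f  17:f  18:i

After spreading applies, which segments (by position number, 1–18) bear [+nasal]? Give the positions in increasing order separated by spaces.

1 3 4 5 6 7 8 9 10 11 12 13 14 18

From /m/ at 3 rightward: 4 /o/ → [+nasal]; 5 /i/ → [+nasal]; 6 /o/ → [+nasal]; 7 /i/ → [+nasal]; 8 /i/ → [+nasal]; 9 /i/ → [+nasal]; 10 /m/ is itself a trigger — this domain ends here.
From /m/ at 3 leftward: 2 /f/ transparent; 1 /i/ → [+nasal]; word edge.
From /m/ at 10 rightward: 11 /o/ → [+nasal]; 12 /i/ → [+nasal]; 13 /i/ → [+nasal]; 14 /o/ → [+nasal]; 15 /f/ transparent; 16 /f/ transparent; 17 /f/ transparent; 18 /i/ → [+nasal]; word edge.
From /m/ at 10 leftward: 9 /i/ → [+nasal]; 8 /i/ → [+nasal]; 7 /i/ → [+nasal]; 6 /o/ → [+nasal]; 5 /i/ → [+nasal]; 4 /o/ → [+nasal]; 3 /m/ is itself a trigger — this domain ends here.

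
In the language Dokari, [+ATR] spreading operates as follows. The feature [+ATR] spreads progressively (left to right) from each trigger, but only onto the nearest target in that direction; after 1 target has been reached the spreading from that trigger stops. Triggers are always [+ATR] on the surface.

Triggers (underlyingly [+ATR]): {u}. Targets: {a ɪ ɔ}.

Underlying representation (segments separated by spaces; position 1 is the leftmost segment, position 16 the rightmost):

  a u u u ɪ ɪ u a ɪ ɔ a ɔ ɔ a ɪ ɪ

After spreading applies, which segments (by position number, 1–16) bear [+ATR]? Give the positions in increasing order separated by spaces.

2 3 4 5 7 8

From /u/ at 2 rightward: 3 /u/ is itself a trigger — this domain ends here.
From /u/ at 3 rightward: 4 /u/ is itself a trigger — this domain ends here.
From /u/ at 4 rightward: 5 /ɪ/ → [+ATR]; bound reached.
From /u/ at 7 rightward: 8 /a/ → [+ATR]; bound reached.
Targets with no active source: positions 1 6 9 10 11 12 13 14 15 16 stay [-ATR].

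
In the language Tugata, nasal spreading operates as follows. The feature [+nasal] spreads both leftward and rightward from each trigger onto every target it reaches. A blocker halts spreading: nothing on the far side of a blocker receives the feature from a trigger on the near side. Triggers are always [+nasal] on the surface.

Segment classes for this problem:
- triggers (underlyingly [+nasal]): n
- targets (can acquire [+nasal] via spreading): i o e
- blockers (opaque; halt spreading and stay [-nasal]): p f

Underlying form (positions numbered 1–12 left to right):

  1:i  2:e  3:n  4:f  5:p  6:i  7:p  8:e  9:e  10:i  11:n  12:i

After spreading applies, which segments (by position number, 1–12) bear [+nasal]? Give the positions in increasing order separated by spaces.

From /n/ at 3 rightward: 4 /f/ blocks.
From /n/ at 3 leftward: 2 /e/ → [+nasal]; 1 /i/ → [+nasal]; word edge.
From /n/ at 11 rightward: 12 /i/ → [+nasal]; word edge.
From /n/ at 11 leftward: 10 /i/ → [+nasal]; 9 /e/ → [+nasal]; 8 /e/ → [+nasal]; 7 /p/ blocks.
Target with no active source: position 6 stays [-nasal].

1 2 3 8 9 10 11 12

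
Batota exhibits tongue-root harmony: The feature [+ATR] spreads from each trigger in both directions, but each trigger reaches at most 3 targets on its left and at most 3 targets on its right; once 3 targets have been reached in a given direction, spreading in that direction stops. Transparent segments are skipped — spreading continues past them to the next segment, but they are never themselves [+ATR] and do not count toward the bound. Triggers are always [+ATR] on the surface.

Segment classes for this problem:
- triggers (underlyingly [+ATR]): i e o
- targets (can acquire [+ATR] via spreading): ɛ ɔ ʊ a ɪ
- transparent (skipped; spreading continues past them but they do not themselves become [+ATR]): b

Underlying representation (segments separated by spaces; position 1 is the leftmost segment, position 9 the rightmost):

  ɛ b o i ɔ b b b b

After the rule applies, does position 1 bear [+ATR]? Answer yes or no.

yes

From /o/ at 3 rightward: 4 /i/ is itself a trigger — this domain ends here.
From /o/ at 3 leftward: 2 /b/ transparent; 1 /ɛ/ → [+ATR]; word edge.
From /i/ at 4 rightward: 5 /ɔ/ → [+ATR]; 6 /b/ transparent; 7 /b/ transparent; 8 /b/ transparent; 9 /b/ transparent; word edge.
From /i/ at 4 leftward: 3 /o/ is itself a trigger — this domain ends here.
[+ATR] positions on the surface: 1 3 4 5.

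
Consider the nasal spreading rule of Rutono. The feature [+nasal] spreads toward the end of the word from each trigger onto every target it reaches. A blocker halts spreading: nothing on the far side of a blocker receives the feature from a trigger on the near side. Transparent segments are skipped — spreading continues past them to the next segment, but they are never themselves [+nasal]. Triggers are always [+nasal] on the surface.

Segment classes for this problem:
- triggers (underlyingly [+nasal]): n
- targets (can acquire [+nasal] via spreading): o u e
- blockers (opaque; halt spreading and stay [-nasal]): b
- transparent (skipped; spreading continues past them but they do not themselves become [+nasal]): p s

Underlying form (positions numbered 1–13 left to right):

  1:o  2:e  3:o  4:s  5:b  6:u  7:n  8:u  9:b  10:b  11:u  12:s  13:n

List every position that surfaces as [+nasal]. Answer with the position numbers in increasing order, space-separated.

From /n/ at 7 rightward: 8 /u/ → [+nasal]; 9 /b/ blocks.
From /n/ at 13 rightward: word edge.
Targets with no active source: positions 1 2 3 6 11 stay [-nasal].

7 8 13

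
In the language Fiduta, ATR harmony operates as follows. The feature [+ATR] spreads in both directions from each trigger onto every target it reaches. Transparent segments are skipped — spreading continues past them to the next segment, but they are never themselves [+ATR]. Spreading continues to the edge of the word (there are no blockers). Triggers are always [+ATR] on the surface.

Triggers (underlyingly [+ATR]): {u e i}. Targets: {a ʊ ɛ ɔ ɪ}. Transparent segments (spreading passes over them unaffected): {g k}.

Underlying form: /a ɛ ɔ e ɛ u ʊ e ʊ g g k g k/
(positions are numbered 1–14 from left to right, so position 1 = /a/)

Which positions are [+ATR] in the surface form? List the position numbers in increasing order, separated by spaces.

From /e/ at 4 rightward: 5 /ɛ/ → [+ATR]; 6 /u/ is itself a trigger — this domain ends here.
From /e/ at 4 leftward: 3 /ɔ/ → [+ATR]; 2 /ɛ/ → [+ATR]; 1 /a/ → [+ATR]; word edge.
From /u/ at 6 rightward: 7 /ʊ/ → [+ATR]; 8 /e/ is itself a trigger — this domain ends here.
From /u/ at 6 leftward: 5 /ɛ/ → [+ATR]; 4 /e/ is itself a trigger — this domain ends here.
From /e/ at 8 rightward: 9 /ʊ/ → [+ATR]; 10 /g/ transparent; 11 /g/ transparent; 12 /k/ transparent; 13 /g/ transparent; 14 /k/ transparent; word edge.
From /e/ at 8 leftward: 7 /ʊ/ → [+ATR]; 6 /u/ is itself a trigger — this domain ends here.

1 2 3 4 5 6 7 8 9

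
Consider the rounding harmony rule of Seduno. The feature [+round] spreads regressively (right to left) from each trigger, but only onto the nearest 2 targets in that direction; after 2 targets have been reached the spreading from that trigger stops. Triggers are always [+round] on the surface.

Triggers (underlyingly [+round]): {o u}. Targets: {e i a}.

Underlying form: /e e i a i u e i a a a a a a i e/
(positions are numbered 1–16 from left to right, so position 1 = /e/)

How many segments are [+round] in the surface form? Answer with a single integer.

3

From /u/ at 6 leftward: 5 /i/ → [+round]; 4 /a/ → [+round]; bound reached.
Targets with no active source: positions 1 2 3 7 8 9 10 11 12 13 14 15 16 stay [-round].
[+round] positions on the surface: 4 5 6.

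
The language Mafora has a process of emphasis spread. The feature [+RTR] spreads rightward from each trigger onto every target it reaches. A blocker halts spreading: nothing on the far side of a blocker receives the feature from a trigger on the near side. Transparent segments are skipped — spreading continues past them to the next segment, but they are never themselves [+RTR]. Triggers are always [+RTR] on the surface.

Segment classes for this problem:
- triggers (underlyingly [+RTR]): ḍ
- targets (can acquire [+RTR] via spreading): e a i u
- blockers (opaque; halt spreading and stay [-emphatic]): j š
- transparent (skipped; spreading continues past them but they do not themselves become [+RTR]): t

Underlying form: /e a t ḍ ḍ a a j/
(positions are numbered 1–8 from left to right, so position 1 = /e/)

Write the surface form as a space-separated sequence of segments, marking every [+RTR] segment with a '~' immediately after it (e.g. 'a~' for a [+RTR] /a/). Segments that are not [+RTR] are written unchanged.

e a t ḍ~ ḍ~ a~ a~ j

From /ḍ/ at 4 rightward: 5 /ḍ/ is itself a trigger — this domain ends here.
From /ḍ/ at 5 rightward: 6 /a/ → [+RTR]; 7 /a/ → [+RTR]; 8 /j/ blocks.
Targets with no active source: positions 1 2 stay [-emphatic].
[+RTR] positions on the surface: 4 5 6 7.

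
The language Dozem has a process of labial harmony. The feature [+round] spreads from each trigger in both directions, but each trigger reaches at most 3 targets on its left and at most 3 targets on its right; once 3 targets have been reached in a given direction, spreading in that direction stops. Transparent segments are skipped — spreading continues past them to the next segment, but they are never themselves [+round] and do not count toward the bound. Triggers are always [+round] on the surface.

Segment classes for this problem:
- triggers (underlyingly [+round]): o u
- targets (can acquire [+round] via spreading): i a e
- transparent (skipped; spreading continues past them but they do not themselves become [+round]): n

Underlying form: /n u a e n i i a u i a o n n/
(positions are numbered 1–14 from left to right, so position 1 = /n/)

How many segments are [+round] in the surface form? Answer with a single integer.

From /u/ at 2 rightward: 3 /a/ → [+round]; 4 /e/ → [+round]; 5 /n/ transparent; 6 /i/ → [+round]; bound reached.
From /u/ at 2 leftward: 1 /n/ transparent; word edge.
From /u/ at 9 rightward: 10 /i/ → [+round]; 11 /a/ → [+round]; 12 /o/ is itself a trigger — this domain ends here.
From /u/ at 9 leftward: 8 /a/ → [+round]; 7 /i/ → [+round]; 6 /i/ → [+round]; bound reached.
From /o/ at 12 rightward: 13 /n/ transparent; 14 /n/ transparent; word edge.
From /o/ at 12 leftward: 11 /a/ → [+round]; 10 /i/ → [+round]; 9 /u/ is itself a trigger — this domain ends here.
[+round] positions on the surface: 2 3 4 6 7 8 9 10 11 12.

10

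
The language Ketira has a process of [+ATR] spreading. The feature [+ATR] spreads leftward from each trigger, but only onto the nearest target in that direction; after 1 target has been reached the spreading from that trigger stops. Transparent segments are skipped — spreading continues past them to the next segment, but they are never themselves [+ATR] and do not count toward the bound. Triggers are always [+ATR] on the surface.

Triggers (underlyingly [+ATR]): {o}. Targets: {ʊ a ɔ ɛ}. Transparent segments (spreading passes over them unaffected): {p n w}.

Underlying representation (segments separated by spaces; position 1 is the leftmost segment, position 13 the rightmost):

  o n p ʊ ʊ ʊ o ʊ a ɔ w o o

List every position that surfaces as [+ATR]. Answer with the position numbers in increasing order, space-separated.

From /o/ at 1 leftward: word edge.
From /o/ at 7 leftward: 6 /ʊ/ → [+ATR]; bound reached.
From /o/ at 12 leftward: 11 /w/ transparent; 10 /ɔ/ → [+ATR]; bound reached.
From /o/ at 13 leftward: 12 /o/ is itself a trigger — this domain ends here.
Targets with no active source: positions 4 5 8 9 stay [-ATR].

1 6 7 10 12 13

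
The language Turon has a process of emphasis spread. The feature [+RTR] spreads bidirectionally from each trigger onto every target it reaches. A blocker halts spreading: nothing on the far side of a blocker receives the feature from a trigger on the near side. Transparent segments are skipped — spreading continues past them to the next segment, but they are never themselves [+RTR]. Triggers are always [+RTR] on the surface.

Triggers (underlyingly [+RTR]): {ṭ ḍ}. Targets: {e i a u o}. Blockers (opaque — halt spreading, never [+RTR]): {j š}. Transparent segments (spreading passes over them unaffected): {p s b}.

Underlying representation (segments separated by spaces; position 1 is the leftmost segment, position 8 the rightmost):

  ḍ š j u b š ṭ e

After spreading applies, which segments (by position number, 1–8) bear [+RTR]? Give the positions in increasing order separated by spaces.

From /ḍ/ at 1 rightward: 2 /š/ blocks.
From /ḍ/ at 1 leftward: word edge.
From /ṭ/ at 7 rightward: 8 /e/ → [+RTR]; word edge.
From /ṭ/ at 7 leftward: 6 /š/ blocks.
Target with no active source: position 4 stays [-emphatic].

1 7 8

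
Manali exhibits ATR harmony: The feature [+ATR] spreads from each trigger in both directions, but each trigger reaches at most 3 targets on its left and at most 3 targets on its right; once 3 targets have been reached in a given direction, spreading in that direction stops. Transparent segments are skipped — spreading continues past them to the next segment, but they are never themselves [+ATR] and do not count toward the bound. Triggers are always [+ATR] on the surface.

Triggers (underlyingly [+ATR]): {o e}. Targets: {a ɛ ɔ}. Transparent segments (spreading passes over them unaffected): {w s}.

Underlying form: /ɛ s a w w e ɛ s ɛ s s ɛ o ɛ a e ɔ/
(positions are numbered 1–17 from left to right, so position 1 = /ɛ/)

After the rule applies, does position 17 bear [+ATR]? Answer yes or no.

From /e/ at 6 rightward: 7 /ɛ/ → [+ATR]; 8 /s/ transparent; 9 /ɛ/ → [+ATR]; 10 /s/ transparent; 11 /s/ transparent; 12 /ɛ/ → [+ATR]; bound reached.
From /e/ at 6 leftward: 5 /w/ transparent; 4 /w/ transparent; 3 /a/ → [+ATR]; 2 /s/ transparent; 1 /ɛ/ → [+ATR]; word edge.
From /o/ at 13 rightward: 14 /ɛ/ → [+ATR]; 15 /a/ → [+ATR]; 16 /e/ is itself a trigger — this domain ends here.
From /o/ at 13 leftward: 12 /ɛ/ → [+ATR]; 11 /s/ transparent; 10 /s/ transparent; 9 /ɛ/ → [+ATR]; 8 /s/ transparent; 7 /ɛ/ → [+ATR]; bound reached.
From /e/ at 16 rightward: 17 /ɔ/ → [+ATR]; word edge.
From /e/ at 16 leftward: 15 /a/ → [+ATR]; 14 /ɛ/ → [+ATR]; 13 /o/ is itself a trigger — this domain ends here.
[+ATR] positions on the surface: 1 3 6 7 9 12 13 14 15 16 17.

yes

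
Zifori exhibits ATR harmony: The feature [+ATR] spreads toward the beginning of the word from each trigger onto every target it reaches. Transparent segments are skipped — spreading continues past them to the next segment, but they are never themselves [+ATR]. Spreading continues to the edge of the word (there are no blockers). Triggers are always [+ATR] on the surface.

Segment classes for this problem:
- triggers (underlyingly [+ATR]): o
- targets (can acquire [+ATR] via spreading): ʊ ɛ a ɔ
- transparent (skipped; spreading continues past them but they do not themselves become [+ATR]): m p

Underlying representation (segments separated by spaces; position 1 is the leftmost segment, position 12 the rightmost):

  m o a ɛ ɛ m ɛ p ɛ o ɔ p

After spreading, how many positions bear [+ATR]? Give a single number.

7

From /o/ at 2 leftward: 1 /m/ transparent; word edge.
From /o/ at 10 leftward: 9 /ɛ/ → [+ATR]; 8 /p/ transparent; 7 /ɛ/ → [+ATR]; 6 /m/ transparent; 5 /ɛ/ → [+ATR]; 4 /ɛ/ → [+ATR]; 3 /a/ → [+ATR]; 2 /o/ is itself a trigger — this domain ends here.
Target with no active source: position 11 stays [-ATR].
[+ATR] positions on the surface: 2 3 4 5 7 9 10.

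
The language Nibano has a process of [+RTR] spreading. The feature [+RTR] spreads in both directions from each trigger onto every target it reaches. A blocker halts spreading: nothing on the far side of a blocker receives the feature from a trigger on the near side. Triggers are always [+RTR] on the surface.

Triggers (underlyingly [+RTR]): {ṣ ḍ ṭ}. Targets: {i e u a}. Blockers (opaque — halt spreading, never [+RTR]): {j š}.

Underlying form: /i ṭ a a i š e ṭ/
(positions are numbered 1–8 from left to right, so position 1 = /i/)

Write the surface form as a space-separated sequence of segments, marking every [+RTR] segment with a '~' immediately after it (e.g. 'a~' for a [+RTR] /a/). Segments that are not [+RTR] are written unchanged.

i~ ṭ~ a~ a~ i~ š e~ ṭ~

From /ṭ/ at 2 rightward: 3 /a/ → [+RTR]; 4 /a/ → [+RTR]; 5 /i/ → [+RTR]; 6 /š/ blocks.
From /ṭ/ at 2 leftward: 1 /i/ → [+RTR]; word edge.
From /ṭ/ at 8 rightward: word edge.
From /ṭ/ at 8 leftward: 7 /e/ → [+RTR]; 6 /š/ blocks.
[+RTR] positions on the surface: 1 2 3 4 5 7 8.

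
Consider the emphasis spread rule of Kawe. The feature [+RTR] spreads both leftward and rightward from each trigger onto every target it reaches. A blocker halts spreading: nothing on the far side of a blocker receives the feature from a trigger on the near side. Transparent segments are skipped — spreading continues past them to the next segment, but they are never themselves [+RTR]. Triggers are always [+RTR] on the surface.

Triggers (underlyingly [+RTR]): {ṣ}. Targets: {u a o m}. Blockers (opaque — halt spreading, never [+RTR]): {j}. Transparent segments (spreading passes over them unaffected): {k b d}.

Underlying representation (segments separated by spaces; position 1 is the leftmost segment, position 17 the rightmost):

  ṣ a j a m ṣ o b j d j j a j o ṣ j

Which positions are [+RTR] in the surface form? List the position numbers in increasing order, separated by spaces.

1 2 4 5 6 7 15 16

From /ṣ/ at 1 rightward: 2 /a/ → [+RTR]; 3 /j/ blocks.
From /ṣ/ at 1 leftward: word edge.
From /ṣ/ at 6 rightward: 7 /o/ → [+RTR]; 8 /b/ transparent; 9 /j/ blocks.
From /ṣ/ at 6 leftward: 5 /m/ → [+RTR]; 4 /a/ → [+RTR]; 3 /j/ blocks.
From /ṣ/ at 16 rightward: 17 /j/ blocks.
From /ṣ/ at 16 leftward: 15 /o/ → [+RTR]; 14 /j/ blocks.
Target with no active source: position 13 stays [-emphatic].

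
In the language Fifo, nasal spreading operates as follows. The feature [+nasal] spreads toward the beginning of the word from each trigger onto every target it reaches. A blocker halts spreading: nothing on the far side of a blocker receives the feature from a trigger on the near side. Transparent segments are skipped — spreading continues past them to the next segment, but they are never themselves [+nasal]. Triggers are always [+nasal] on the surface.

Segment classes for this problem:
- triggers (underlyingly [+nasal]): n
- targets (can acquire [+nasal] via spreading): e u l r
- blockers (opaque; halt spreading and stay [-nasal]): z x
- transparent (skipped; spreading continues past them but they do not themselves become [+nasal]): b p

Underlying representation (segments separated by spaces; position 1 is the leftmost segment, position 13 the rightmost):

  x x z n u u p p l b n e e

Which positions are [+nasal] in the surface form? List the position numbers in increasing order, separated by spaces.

4 5 6 9 11

From /n/ at 4 leftward: 3 /z/ blocks.
From /n/ at 11 leftward: 10 /b/ transparent; 9 /l/ → [+nasal]; 8 /p/ transparent; 7 /p/ transparent; 6 /u/ → [+nasal]; 5 /u/ → [+nasal]; 4 /n/ is itself a trigger — this domain ends here.
Targets with no active source: positions 12 13 stay [-nasal].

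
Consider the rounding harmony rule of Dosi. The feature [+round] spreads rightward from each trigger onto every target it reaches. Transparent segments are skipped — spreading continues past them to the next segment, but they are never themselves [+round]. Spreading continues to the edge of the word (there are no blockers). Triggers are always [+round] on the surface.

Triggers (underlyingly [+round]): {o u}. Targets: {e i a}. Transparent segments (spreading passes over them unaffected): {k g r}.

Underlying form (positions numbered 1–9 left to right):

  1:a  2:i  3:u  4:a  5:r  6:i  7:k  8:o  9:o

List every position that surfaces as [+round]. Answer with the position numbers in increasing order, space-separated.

From /u/ at 3 rightward: 4 /a/ → [+round]; 5 /r/ transparent; 6 /i/ → [+round]; 7 /k/ transparent; 8 /o/ is itself a trigger — this domain ends here.
From /o/ at 8 rightward: 9 /o/ is itself a trigger — this domain ends here.
From /o/ at 9 rightward: word edge.
Targets with no active source: positions 1 2 stay [-round].

3 4 6 8 9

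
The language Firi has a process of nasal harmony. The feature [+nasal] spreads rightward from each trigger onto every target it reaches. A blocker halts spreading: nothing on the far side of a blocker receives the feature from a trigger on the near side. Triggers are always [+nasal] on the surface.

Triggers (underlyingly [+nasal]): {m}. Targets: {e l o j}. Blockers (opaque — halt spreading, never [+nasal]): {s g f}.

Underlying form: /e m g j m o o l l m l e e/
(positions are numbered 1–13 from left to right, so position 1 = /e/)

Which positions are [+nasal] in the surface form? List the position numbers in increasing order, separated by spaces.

2 5 6 7 8 9 10 11 12 13

From /m/ at 2 rightward: 3 /g/ blocks.
From /m/ at 5 rightward: 6 /o/ → [+nasal]; 7 /o/ → [+nasal]; 8 /l/ → [+nasal]; 9 /l/ → [+nasal]; 10 /m/ is itself a trigger — this domain ends here.
From /m/ at 10 rightward: 11 /l/ → [+nasal]; 12 /e/ → [+nasal]; 13 /e/ → [+nasal]; word edge.
Targets with no active source: positions 1 4 stay [-nasal].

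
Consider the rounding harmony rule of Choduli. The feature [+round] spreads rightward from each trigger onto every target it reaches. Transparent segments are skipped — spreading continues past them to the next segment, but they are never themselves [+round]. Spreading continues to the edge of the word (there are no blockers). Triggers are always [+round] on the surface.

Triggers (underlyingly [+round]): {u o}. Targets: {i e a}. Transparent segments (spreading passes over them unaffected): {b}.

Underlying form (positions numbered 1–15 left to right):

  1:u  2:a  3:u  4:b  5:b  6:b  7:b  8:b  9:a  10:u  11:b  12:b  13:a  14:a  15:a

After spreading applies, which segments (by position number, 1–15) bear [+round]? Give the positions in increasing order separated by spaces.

From /u/ at 1 rightward: 2 /a/ → [+round]; 3 /u/ is itself a trigger — this domain ends here.
From /u/ at 3 rightward: 4 /b/ transparent; 5 /b/ transparent; 6 /b/ transparent; 7 /b/ transparent; 8 /b/ transparent; 9 /a/ → [+round]; 10 /u/ is itself a trigger — this domain ends here.
From /u/ at 10 rightward: 11 /b/ transparent; 12 /b/ transparent; 13 /a/ → [+round]; 14 /a/ → [+round]; 15 /a/ → [+round]; word edge.

1 2 3 9 10 13 14 15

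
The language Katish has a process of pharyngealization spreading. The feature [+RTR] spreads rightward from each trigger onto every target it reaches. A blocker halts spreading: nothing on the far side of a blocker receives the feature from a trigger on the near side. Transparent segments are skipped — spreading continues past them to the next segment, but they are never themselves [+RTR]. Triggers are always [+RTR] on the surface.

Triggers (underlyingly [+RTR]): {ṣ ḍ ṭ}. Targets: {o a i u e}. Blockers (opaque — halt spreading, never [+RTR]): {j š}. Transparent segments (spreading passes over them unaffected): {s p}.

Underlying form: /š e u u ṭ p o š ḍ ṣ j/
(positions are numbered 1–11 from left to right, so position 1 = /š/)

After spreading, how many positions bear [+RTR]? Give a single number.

4

From /ṭ/ at 5 rightward: 6 /p/ transparent; 7 /o/ → [+RTR]; 8 /š/ blocks.
From /ḍ/ at 9 rightward: 10 /ṣ/ is itself a trigger — this domain ends here.
From /ṣ/ at 10 rightward: 11 /j/ blocks.
Targets with no active source: positions 2 3 4 stay [-emphatic].
[+RTR] positions on the surface: 5 7 9 10.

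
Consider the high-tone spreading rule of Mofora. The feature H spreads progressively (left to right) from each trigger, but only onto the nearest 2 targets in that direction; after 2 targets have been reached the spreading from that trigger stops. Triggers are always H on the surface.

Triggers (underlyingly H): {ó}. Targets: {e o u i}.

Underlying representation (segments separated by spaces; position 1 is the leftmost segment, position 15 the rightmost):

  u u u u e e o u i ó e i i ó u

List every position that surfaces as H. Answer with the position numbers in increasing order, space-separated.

10 11 12 14 15

From /ó/ at 10 rightward: 11 /e/ → H; 12 /i/ → H; bound reached.
From /ó/ at 14 rightward: 15 /u/ → H; word edge.
Targets with no active source: positions 1 2 3 4 5 6 7 8 9 13 stay [-high tone].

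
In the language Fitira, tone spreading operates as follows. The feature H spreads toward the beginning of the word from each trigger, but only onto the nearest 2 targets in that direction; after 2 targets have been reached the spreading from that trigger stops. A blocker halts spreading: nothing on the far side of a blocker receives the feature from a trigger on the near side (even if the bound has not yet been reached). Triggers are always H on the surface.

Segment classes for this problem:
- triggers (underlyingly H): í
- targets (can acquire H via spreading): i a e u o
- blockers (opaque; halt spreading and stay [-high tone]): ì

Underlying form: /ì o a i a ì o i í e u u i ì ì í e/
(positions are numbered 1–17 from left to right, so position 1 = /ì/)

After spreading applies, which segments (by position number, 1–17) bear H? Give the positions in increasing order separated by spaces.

7 8 9 16

From /í/ at 9 leftward: 8 /i/ → H; 7 /o/ → H; bound reached.
From /í/ at 16 leftward: 15 /ì/ blocks.
Targets with no active source: positions 2 3 4 5 10 11 12 13 17 stay [-high tone].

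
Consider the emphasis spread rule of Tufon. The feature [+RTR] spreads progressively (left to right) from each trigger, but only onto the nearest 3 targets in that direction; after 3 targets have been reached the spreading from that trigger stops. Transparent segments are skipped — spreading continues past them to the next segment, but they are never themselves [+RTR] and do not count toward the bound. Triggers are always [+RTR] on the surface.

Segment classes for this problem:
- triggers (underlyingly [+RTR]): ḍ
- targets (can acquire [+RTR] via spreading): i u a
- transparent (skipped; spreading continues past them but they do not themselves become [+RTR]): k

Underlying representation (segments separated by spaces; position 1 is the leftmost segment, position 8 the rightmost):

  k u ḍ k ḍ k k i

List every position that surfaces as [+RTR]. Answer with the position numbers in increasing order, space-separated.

From /ḍ/ at 3 rightward: 4 /k/ transparent; 5 /ḍ/ is itself a trigger — this domain ends here.
From /ḍ/ at 5 rightward: 6 /k/ transparent; 7 /k/ transparent; 8 /i/ → [+RTR]; word edge.
Target with no active source: position 2 stays [-emphatic].

3 5 8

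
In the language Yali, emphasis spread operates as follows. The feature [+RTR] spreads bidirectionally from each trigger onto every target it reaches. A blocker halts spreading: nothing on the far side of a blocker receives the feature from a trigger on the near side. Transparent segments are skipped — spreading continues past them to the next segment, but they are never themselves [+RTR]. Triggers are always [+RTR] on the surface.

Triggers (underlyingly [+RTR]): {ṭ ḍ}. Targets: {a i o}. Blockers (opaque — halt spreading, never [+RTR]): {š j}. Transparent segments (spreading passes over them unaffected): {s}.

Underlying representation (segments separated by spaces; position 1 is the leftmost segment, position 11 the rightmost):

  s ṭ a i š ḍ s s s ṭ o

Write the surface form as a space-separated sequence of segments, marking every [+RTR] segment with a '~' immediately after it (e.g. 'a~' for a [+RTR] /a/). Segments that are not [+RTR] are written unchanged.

From /ṭ/ at 2 rightward: 3 /a/ → [+RTR]; 4 /i/ → [+RTR]; 5 /š/ blocks.
From /ṭ/ at 2 leftward: 1 /s/ transparent; word edge.
From /ḍ/ at 6 rightward: 7 /s/ transparent; 8 /s/ transparent; 9 /s/ transparent; 10 /ṭ/ is itself a trigger — this domain ends here.
From /ḍ/ at 6 leftward: 5 /š/ blocks.
From /ṭ/ at 10 rightward: 11 /o/ → [+RTR]; word edge.
From /ṭ/ at 10 leftward: 9 /s/ transparent; 8 /s/ transparent; 7 /s/ transparent; 6 /ḍ/ is itself a trigger — this domain ends here.
[+RTR] positions on the surface: 2 3 4 6 10 11.

s ṭ~ a~ i~ š ḍ~ s s s ṭ~ o~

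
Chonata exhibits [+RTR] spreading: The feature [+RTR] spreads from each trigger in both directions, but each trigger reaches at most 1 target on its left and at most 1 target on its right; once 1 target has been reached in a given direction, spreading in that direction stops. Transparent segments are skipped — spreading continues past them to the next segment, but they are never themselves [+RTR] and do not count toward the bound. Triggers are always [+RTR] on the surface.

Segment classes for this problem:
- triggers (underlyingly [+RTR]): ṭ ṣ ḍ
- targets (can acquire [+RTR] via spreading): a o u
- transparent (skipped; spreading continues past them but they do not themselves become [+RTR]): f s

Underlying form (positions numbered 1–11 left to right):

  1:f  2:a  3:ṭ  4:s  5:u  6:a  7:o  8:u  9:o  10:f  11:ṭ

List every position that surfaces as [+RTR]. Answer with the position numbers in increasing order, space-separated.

2 3 5 9 11

From /ṭ/ at 3 rightward: 4 /s/ transparent; 5 /u/ → [+RTR]; bound reached.
From /ṭ/ at 3 leftward: 2 /a/ → [+RTR]; bound reached.
From /ṭ/ at 11 rightward: word edge.
From /ṭ/ at 11 leftward: 10 /f/ transparent; 9 /o/ → [+RTR]; bound reached.
Targets with no active source: positions 6 7 8 stay [-emphatic].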